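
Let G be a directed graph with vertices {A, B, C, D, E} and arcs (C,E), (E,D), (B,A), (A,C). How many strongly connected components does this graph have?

5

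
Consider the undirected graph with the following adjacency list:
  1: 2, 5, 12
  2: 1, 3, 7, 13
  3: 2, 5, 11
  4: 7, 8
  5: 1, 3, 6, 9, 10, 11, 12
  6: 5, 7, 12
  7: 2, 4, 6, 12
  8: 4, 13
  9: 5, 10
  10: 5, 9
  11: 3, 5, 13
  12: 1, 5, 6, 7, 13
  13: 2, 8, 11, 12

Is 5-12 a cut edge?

No

After removing 5-12, the path 5-6-12 still connects them, so the edge is not a bridge.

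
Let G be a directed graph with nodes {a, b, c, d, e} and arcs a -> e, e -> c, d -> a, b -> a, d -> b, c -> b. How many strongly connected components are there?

{a, b, c, e} are all mutually reachable — one SCC of size 4.
{d} is an SCC by itself.
That gives 2 strongly connected components.

2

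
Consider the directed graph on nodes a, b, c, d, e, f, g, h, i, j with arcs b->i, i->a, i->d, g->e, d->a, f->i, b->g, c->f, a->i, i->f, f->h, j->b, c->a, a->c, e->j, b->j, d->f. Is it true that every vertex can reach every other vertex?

No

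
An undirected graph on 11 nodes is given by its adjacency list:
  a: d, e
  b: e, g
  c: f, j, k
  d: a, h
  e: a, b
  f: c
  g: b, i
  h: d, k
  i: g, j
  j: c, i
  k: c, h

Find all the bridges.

c-f

The edges on the cycle j-i-g-b-e-a-d-h-k-c-j are not bridges since each lies on that cycle.
But removing c-f disconnects c from f — this is a bridge.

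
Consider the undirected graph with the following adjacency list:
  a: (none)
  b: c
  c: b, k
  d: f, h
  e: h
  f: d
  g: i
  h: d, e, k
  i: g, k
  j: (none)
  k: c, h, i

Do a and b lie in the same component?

The component containing a is {a}, and b is not in it.

No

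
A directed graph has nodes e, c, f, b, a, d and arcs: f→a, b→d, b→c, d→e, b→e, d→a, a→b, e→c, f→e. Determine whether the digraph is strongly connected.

No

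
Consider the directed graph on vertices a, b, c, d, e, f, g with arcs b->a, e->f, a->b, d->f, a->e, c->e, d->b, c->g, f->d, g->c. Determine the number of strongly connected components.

2

{a, b, d, e, f} are all mutually reachable — one SCC of size 5.
{c, g} are all mutually reachable — one SCC of size 2.
That gives 2 strongly connected components.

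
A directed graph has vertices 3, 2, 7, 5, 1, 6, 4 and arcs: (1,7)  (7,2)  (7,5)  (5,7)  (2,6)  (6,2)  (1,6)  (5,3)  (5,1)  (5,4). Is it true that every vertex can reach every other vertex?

No

There is no directed path from 4 to 5, so the graph is not strongly connected.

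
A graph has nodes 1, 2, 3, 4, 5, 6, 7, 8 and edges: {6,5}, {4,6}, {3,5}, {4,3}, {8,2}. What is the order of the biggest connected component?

4

1 is isolated — a component by itself.
7 is isolated — a component by itself.
Starting from 2 we can reach 2, 8. That is one component of size 2.
Starting from 3 we can reach 3, 4, 5, 6. That is one component of size 4.
The largest has 4 vertices.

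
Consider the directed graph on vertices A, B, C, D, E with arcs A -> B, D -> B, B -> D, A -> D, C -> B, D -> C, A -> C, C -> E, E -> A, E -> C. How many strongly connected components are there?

1

{A, B, C, D, E} are all mutually reachable — one SCC of size 5.
That gives 1 strongly connected component.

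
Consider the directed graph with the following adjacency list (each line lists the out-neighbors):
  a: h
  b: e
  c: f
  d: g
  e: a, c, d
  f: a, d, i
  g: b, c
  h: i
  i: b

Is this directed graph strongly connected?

Yes

From g we can reach every vertex (a, b, c, d, e, f, g, h, i), and every vertex can reach g (a, b, c, d, e, f, g, h, i). So the whole graph is one strongly connected component.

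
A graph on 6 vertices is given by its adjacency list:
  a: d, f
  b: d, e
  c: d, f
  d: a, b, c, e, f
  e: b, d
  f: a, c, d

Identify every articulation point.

d

Removing d increases the component count from 1 to 2, so d is a cut vertex.
By contrast removing a leaves 1 component; it is not a cut vertex. No other vertex is a cut vertex either.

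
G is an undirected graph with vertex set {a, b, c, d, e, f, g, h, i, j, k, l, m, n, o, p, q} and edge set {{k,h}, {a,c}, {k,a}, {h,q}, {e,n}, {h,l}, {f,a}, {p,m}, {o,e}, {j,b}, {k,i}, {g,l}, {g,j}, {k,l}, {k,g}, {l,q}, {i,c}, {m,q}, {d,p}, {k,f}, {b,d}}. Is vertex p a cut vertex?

No

Deleting p leaves 2 components (was 2), so p is not a cut vertex.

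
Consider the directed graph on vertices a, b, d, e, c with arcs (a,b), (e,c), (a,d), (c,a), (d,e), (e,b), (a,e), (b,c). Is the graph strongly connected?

Yes

From e we can reach every vertex (a, b, c, d, e), and every vertex can reach e (a, b, c, d, e). So the whole graph is one strongly connected component.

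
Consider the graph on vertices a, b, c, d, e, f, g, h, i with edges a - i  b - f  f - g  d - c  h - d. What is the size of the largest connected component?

3

e is isolated — a component by itself.
Starting from a we can reach a, i. That is one component of size 2.
Starting from c we can reach c, d, h. That is one component of size 3.
Starting from b we can reach b, f, g. That is one component of size 3.
The largest has 3 vertices.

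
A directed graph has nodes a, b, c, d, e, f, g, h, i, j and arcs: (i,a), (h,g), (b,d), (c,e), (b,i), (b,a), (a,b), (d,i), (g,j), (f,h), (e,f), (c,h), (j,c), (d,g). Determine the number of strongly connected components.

2

{c, e, f, g, h, j} are all mutually reachable — one SCC of size 6.
{a, b, d, i} are all mutually reachable — one SCC of size 4.
That gives 2 strongly connected components.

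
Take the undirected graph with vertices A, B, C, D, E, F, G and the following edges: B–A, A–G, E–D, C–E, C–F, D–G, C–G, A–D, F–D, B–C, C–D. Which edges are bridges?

none

The edges on the cycle C-E-D-G-C are not bridges since each lies on that cycle.
Every edge lies on some cycle, so there are no bridges.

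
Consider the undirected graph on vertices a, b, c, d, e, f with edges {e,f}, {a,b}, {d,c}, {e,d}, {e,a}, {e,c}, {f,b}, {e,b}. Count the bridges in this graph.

The edges on the cycle e-d-c-e are not bridges since each lies on that cycle.
Every edge lies on some cycle, so there are no bridges.

0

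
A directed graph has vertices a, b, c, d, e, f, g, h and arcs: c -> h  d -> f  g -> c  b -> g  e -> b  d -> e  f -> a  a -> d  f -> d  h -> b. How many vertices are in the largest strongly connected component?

4

{b, c, g, h} are all mutually reachable — one SCC of size 4.
{a, d, f} are all mutually reachable — one SCC of size 3.
{e} is an SCC by itself.
The largest has 4 vertices.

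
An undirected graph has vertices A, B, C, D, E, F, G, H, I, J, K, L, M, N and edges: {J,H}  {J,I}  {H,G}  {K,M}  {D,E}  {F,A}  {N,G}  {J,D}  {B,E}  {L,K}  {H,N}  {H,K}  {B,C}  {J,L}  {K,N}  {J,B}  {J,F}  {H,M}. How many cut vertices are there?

Removing B increases the component count from 1 to 2, so B is a cut vertex.
Removing F increases the component count from 1 to 2, so F is a cut vertex.
Removing J increases the component count from 1 to 4, so J is a cut vertex.
By contrast removing A leaves 1 component; it is not a cut vertex. No other vertex is a cut vertex either.

3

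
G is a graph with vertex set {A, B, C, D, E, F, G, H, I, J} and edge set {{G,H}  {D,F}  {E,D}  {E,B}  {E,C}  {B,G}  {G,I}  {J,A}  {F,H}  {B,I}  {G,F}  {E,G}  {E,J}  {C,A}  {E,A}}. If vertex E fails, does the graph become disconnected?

Yes

Deleting E raises the number of components from 1 to 2, so E is a cut vertex.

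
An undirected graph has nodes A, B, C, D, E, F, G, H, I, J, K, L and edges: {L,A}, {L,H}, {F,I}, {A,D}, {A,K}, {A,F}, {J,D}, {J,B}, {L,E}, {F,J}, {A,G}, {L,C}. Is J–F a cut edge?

No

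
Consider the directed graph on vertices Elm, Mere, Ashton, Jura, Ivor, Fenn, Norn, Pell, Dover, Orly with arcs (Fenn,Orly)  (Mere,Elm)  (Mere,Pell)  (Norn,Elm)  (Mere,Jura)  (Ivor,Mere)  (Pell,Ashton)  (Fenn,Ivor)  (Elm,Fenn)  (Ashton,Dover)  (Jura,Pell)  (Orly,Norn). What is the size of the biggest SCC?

6

{Elm, Fenn, Ivor, Mere, Norn, Orly} are all mutually reachable — one SCC of size 6.
{Ashton} is an SCC by itself.
{Jura} is an SCC by itself.
{Dover} is an SCC by itself.
{Pell} is an SCC by itself.
The largest has 6 vertices.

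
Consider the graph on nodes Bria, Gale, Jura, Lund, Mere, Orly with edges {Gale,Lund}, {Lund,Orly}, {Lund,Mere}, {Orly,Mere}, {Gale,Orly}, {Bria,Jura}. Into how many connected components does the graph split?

2

Starting from Bria we can reach Bria, Jura. That is one component of size 2.
Starting from Gale we can reach Gale, Lund, Mere, Orly. That is one component of size 4.
Total: 2 components.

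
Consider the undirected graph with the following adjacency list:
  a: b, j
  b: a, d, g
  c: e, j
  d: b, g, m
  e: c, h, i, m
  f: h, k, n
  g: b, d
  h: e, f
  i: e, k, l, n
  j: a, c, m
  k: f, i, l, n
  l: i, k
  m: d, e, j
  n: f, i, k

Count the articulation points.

1

Removing e increases the component count from 1 to 2, so e is a cut vertex.
By contrast removing k leaves 1 component; it is not a cut vertex. No other vertex is a cut vertex either.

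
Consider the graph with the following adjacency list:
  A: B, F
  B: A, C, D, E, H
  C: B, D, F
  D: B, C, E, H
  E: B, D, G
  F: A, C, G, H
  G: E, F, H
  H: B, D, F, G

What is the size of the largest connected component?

8

Starting from A we can reach A, B, C, D, E, F, G, H. That is one component of size 8.
The largest has 8 vertices.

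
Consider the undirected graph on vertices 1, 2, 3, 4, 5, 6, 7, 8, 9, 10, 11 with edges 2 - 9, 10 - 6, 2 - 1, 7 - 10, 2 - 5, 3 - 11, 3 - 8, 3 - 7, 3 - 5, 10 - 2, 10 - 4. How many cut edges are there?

6

The edges on the cycle 3-7-10-2-5-3 are not bridges since each lies on that cycle.
But removing 10 - 4 disconnects 10 from 4; removing 3 - 11 disconnects 3 from 11; removing 1 - 2 disconnects 1 from 2; removing 2 - 9 disconnects 2 from 9 — these are bridges.
In total 6 edges are bridges.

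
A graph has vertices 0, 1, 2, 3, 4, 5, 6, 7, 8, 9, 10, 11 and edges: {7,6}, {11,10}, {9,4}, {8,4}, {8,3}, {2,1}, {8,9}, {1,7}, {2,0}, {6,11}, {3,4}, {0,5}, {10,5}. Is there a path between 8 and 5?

No

The component containing 8 is {3, 4, 8, 9}, and 5 is not in it.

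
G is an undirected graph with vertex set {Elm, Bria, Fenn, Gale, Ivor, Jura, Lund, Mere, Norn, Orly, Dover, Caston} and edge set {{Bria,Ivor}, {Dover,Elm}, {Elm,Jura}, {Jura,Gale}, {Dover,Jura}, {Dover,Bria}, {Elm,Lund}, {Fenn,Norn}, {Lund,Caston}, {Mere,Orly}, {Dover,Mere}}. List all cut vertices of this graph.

Elm, Bria, Jura, Lund, Mere, Dover

Removing Elm increases the component count from 2 to 3, so Elm is a cut vertex.
Removing Bria increases the component count from 2 to 3, so Bria is a cut vertex.
Removing Jura increases the component count from 2 to 3, so Jura is a cut vertex.
Likewise Lund, Mere, Dover are cut vertices.
By contrast removing Gale leaves 2 components; it is not a cut vertex. No other vertex is a cut vertex either.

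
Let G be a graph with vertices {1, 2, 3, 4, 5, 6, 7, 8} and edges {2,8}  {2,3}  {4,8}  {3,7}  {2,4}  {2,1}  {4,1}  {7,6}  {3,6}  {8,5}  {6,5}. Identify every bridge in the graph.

none

The edges on the cycle 2-4-1-2 are not bridges since each lies on that cycle.
Every edge lies on some cycle, so there are no bridges.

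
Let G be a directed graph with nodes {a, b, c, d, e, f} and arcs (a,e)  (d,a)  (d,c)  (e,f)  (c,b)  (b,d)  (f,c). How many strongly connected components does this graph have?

{a, b, c, d, e, f} are all mutually reachable — one SCC of size 6.
That gives 1 strongly connected component.

1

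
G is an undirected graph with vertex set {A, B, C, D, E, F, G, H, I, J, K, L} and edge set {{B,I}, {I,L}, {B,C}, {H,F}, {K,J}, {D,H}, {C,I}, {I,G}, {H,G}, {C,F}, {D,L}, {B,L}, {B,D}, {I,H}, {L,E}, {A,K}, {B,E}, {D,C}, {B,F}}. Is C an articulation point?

No

Deleting C leaves 2 components (was 2), so C is not a cut vertex.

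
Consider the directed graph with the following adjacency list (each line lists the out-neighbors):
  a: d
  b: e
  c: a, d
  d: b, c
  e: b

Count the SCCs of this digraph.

2

{a, c, d} are all mutually reachable — one SCC of size 3.
{b, e} are all mutually reachable — one SCC of size 2.
That gives 2 strongly connected components.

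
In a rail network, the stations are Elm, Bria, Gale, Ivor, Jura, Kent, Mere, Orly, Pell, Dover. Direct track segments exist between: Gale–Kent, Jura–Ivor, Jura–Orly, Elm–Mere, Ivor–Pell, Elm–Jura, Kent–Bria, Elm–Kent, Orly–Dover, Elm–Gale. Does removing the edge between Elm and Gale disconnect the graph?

After removing Elm–Gale, the path Elm-Kent-Gale still connects them, so the edge is not a bridge.

No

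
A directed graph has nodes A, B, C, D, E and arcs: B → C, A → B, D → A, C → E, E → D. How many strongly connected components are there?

1

{A, B, C, D, E} are all mutually reachable — one SCC of size 5.
That gives 1 strongly connected component.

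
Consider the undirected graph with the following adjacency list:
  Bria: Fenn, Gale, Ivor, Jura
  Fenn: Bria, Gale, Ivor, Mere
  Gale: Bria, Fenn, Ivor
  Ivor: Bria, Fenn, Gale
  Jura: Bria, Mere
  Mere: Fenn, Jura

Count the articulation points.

Removing Bria, for instance, still leaves 1 component. No single vertex removal increases the component count — the graph has no articulation points.

0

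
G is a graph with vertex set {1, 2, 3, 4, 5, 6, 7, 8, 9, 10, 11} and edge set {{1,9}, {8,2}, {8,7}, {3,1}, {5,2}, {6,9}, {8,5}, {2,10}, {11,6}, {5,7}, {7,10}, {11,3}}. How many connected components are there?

3

4 is isolated — a component by itself.
Starting from 2 we can reach 2, 5, 7, 8, 10. That is one component of size 5.
Starting from 1 we can reach 1, 3, 6, 9, 11. That is one component of size 5.
Total: 3 components.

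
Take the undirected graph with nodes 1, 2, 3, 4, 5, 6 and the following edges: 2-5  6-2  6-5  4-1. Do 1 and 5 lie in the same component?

The component containing 1 is {1, 4}, and 5 is not in it.

No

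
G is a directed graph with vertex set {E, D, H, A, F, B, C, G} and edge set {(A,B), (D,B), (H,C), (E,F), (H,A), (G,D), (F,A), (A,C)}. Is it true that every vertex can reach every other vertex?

There is no directed path from D to C, so the graph is not strongly connected.

No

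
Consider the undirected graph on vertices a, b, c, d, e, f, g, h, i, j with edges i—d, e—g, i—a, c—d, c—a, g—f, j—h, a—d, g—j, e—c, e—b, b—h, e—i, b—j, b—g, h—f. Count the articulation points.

Removing e increases the component count from 1 to 2, so e is a cut vertex.
By contrast removing j leaves 1 component; it is not a cut vertex. No other vertex is a cut vertex either.

1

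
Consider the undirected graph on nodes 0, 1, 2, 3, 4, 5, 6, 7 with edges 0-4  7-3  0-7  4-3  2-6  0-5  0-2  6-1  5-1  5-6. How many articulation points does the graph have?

Removing 0 increases the component count from 1 to 2, so 0 is a cut vertex.
By contrast removing 7 leaves 1 component; it is not a cut vertex. No other vertex is a cut vertex either.

1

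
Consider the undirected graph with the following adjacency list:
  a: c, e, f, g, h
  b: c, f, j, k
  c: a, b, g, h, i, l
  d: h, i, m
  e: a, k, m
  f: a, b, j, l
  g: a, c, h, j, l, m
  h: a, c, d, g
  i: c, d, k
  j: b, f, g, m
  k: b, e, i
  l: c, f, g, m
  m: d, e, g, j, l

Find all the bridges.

none

The edges on the cycle c-g-j-b-c are not bridges since each lies on that cycle.
Every edge lies on some cycle, so there are no bridges.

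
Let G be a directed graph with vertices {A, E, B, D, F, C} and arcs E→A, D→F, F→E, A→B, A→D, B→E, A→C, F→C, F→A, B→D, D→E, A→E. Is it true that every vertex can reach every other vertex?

There is no directed path from C to E, so the graph is not strongly connected.

No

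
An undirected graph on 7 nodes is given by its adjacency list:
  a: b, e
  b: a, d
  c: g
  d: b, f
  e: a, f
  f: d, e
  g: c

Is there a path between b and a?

From b we can reach a, b, d, e, f, which includes a.

Yes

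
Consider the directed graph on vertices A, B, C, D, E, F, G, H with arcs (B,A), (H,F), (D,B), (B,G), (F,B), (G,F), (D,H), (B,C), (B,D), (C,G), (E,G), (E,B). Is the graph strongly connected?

There is no directed path from A to C, so the graph is not strongly connected.

No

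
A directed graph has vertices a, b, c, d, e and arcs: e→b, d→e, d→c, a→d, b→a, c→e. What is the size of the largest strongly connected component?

5

{a, b, c, d, e} are all mutually reachable — one SCC of size 5.
The largest has 5 vertices.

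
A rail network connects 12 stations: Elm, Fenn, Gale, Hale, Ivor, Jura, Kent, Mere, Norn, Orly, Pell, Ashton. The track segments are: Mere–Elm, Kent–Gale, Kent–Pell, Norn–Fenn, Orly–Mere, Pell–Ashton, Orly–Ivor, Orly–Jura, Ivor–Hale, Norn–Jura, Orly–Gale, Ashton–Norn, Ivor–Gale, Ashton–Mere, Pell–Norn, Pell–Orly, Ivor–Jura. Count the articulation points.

3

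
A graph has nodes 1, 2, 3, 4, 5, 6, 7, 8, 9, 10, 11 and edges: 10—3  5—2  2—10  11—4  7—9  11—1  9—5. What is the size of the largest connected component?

6

6 is isolated — a component by itself.
8 is isolated — a component by itself.
Starting from 1 we can reach 1, 4, 11. That is one component of size 3.
Starting from 2 we can reach 2, 3, 5, 7, 9, 10. That is one component of size 6.
The largest has 6 vertices.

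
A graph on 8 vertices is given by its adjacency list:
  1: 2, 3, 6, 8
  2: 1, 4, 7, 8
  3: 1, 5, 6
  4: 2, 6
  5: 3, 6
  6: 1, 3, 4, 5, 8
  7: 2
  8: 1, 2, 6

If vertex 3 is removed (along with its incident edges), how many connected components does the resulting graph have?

1

With 3 gone, the remaining components are: {1, 2, 4, 5, 6, 7, 8}.
That is 1 component.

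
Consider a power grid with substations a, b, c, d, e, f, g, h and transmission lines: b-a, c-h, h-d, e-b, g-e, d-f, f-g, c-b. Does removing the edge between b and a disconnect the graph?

Yes

Removing b-a leaves no path between b and a: the component count goes from 1 to 2. So it is a bridge.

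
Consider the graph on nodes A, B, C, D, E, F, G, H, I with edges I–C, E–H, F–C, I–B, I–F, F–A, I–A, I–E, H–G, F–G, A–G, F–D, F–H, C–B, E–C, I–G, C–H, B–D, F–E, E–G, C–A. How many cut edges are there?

The edges on the cycle I-F-A-I are not bridges since each lies on that cycle.
Every edge lies on some cycle, so there are no bridges.

0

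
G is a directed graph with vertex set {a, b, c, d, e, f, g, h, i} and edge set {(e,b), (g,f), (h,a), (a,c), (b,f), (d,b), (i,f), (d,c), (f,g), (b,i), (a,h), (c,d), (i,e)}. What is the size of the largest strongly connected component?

{b, e, i} are all mutually reachable — one SCC of size 3.
{c, d} are all mutually reachable — one SCC of size 2.
{a, h} are all mutually reachable — one SCC of size 2.
{f, g} are all mutually reachable — one SCC of size 2.
The largest has 3 vertices.

3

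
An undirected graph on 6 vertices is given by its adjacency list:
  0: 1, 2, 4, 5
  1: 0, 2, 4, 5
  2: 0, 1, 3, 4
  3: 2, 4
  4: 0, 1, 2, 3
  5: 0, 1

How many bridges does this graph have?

0

The edges on the cycle 1-2-0-4-1 are not bridges since each lies on that cycle.
Every edge lies on some cycle, so there are no bridges.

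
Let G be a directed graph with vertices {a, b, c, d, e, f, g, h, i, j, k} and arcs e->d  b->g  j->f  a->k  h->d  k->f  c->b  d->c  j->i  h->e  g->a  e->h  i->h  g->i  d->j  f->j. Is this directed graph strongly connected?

From h we can reach every vertex (a, b, c, d, e, f, g, h, i, j, k), and every vertex can reach h (a, b, c, d, e, f, g, h, i, j, k). So the whole graph is one strongly connected component.

Yes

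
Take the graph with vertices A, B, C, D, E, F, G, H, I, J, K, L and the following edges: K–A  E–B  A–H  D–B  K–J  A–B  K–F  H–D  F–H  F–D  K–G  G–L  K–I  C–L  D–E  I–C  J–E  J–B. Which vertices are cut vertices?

K

Removing K increases the component count from 1 to 2, so K is a cut vertex.
By contrast removing L leaves 1 component; it is not a cut vertex. No other vertex is a cut vertex either.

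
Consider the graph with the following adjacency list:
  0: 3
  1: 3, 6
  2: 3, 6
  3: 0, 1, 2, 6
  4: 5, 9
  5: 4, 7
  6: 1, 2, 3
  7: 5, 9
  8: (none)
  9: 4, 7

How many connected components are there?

8 is isolated — a component by itself.
Starting from 4 we can reach 4, 5, 7, 9. That is one component of size 4.
Starting from 0 we can reach 0, 1, 2, 3, 6. That is one component of size 5.
Total: 3 components.

3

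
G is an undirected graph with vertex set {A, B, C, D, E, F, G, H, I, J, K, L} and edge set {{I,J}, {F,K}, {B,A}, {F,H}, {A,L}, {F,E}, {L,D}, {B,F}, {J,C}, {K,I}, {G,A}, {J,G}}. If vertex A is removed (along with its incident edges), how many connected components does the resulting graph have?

2

With A gone, the remaining components are: {D, L}; {B, C, E, F, G, H, I, J, K}.
That is 2 components.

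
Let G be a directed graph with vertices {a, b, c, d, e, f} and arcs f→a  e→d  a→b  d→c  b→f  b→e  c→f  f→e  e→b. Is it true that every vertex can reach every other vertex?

Yes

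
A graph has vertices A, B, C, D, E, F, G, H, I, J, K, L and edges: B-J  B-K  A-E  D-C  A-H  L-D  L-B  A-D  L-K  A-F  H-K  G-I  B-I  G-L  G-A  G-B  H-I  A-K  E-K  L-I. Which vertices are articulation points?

Removing A increases the component count from 1 to 2, so A is a cut vertex.
Removing B increases the component count from 1 to 2, so B is a cut vertex.
Removing D increases the component count from 1 to 2, so D is a cut vertex.
By contrast removing I leaves 1 component; it is not a cut vertex. No other vertex is a cut vertex either.

A, B, D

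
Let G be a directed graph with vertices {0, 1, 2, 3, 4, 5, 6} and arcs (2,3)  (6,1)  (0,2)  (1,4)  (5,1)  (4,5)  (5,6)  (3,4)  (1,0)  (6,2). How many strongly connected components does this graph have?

1

{0, 1, 2, 3, 4, 5, 6} are all mutually reachable — one SCC of size 7.
That gives 1 strongly connected component.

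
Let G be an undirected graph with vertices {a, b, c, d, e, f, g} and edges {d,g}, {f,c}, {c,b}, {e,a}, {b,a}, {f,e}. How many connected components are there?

Starting from d we can reach d, g. That is one component of size 2.
Starting from a we can reach a, b, c, e, f. That is one component of size 5.
Total: 2 components.

2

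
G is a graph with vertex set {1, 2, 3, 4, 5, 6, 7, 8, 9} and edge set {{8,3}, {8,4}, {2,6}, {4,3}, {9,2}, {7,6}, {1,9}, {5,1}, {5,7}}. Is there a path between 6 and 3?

The component containing 6 is {1, 2, 5, 6, 7, 9}, and 3 is not in it.

No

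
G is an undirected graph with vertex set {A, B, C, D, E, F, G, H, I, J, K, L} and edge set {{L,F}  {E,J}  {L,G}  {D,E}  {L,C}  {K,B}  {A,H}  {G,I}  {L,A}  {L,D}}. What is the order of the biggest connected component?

Starting from B we can reach B, K. That is one component of size 2.
Starting from A we can reach A, C, D, E, F, G, H, I, J, L. That is one component of size 10.
The largest has 10 vertices.

10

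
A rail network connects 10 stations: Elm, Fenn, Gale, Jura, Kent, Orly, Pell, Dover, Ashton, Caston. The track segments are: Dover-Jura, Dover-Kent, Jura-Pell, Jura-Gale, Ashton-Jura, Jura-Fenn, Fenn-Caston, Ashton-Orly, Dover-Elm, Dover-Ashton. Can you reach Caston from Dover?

From Dover we can reach Elm, Fenn, Gale, Jura, Kent, Orly, Pell, Dover, Ashton, Caston, which includes Caston.

Yes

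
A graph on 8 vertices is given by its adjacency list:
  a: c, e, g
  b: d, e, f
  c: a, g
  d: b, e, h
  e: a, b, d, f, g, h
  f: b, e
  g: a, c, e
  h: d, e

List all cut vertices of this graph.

Removing e increases the component count from 1 to 2, so e is a cut vertex.
By contrast removing f leaves 1 component; it is not a cut vertex. No other vertex is a cut vertex either.

e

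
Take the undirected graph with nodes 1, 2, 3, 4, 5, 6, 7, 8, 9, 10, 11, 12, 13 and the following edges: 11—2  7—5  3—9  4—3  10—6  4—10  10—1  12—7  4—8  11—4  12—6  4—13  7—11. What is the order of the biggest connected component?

Starting from 1 we can reach 1, 2, 3, 4, 5, 6, 7, 8, 9, 10, 11, 12, 13. That is one component of size 13.
The largest has 13 vertices.

13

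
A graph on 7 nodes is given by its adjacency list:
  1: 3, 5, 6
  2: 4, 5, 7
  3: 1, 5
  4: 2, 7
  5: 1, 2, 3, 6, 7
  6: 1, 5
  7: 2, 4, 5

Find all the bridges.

none

The edges on the cycle 5-2-4-7-5 are not bridges since each lies on that cycle.
Every edge lies on some cycle, so there are no bridges.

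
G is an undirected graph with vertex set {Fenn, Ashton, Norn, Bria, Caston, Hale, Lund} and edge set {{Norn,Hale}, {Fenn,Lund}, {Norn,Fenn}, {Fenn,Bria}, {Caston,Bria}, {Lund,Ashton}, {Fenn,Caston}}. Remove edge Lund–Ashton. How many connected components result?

2

Before removal there is 1 component.
Lund–Ashton is a bridge — removing it separates Lund's side from Ashton's side.
After removal: 2 components.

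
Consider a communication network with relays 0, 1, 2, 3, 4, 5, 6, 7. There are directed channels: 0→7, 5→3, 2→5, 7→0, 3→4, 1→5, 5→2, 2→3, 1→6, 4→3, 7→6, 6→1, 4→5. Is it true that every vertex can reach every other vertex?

No

There is no directed path from 6 to 7, so the graph is not strongly connected.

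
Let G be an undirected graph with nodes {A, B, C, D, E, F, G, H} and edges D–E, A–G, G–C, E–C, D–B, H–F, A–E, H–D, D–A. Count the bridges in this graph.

The edges on the cycle D-A-G-C-E-D are not bridges since each lies on that cycle.
But removing H–D disconnects H from D; removing B–D disconnects B from D; removing H–F disconnects H from F — these are bridges.
That makes 3 bridges.

3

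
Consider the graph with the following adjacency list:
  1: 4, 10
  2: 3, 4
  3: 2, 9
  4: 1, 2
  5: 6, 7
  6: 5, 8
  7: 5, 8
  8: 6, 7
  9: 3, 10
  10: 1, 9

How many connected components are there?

Starting from 5 we can reach 5, 6, 7, 8. That is one component of size 4.
Starting from 1 we can reach 1, 2, 3, 4, 9, 10. That is one component of size 6.
Total: 2 components.

2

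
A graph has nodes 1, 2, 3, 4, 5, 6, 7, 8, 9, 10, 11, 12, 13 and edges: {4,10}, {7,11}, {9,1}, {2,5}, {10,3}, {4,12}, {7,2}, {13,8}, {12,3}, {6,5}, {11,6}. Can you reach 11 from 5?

Yes

From 5 we can reach 2, 5, 6, 7, 11, which includes 11.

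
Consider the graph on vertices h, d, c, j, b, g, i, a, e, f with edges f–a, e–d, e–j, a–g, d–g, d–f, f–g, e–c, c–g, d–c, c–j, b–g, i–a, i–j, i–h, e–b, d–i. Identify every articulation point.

Removing i increases the component count from 1 to 2, so i is a cut vertex.
By contrast removing d leaves 1 component; it is not a cut vertex. No other vertex is a cut vertex either.

i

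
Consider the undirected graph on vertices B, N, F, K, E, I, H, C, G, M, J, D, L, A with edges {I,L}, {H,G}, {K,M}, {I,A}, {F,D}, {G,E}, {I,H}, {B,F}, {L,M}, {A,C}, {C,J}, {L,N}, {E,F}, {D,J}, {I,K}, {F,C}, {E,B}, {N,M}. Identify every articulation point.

I

Removing I increases the component count from 1 to 2, so I is a cut vertex.
By contrast removing C leaves 1 component; it is not a cut vertex. No other vertex is a cut vertex either.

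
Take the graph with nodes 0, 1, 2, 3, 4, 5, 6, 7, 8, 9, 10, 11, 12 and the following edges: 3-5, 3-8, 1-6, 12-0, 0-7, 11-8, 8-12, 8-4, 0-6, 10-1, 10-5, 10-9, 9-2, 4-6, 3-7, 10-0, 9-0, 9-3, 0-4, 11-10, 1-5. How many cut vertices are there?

1

Removing 9 increases the component count from 1 to 2, so 9 is a cut vertex.
By contrast removing 0 leaves 1 component; it is not a cut vertex. No other vertex is a cut vertex either.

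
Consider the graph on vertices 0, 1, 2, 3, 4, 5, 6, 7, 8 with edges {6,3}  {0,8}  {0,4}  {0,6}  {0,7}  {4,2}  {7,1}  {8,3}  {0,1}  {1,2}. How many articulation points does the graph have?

Removing 0 increases the component count from 2 to 3, so 0 is a cut vertex.
By contrast removing 3 leaves 2 components; it is not a cut vertex. No other vertex is a cut vertex either.

1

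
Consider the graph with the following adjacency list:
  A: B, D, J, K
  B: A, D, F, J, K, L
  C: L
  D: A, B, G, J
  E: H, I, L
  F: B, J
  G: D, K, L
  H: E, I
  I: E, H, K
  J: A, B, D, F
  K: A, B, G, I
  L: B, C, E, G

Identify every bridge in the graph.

C-L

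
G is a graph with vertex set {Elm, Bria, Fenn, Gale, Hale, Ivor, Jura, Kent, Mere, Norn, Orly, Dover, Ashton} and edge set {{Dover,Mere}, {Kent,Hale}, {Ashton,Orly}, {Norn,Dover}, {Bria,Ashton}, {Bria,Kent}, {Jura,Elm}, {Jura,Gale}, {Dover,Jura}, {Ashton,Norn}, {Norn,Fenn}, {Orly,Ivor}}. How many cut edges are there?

12

removing Bria—Kent disconnects Bria from Kent; removing Ashton—Norn disconnects Ashton from Norn; removing Hale—Kent disconnects Hale from Kent; removing Norn—Dover disconnects Norn from Dover — these are bridges.
In total 12 edges are bridges.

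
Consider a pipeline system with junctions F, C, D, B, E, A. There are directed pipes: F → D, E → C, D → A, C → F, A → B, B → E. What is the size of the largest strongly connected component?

{A, B, C, D, E, F} are all mutually reachable — one SCC of size 6.
The largest has 6 vertices.

6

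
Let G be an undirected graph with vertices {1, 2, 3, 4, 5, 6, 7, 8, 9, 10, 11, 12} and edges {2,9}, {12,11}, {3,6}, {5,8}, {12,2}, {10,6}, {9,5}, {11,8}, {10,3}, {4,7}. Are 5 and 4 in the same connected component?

The component containing 5 is {2, 5, 8, 9, 11, 12}, and 4 is not in it.

No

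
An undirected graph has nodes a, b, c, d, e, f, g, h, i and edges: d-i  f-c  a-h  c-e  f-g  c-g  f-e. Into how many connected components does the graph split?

4

b is isolated — a component by itself.
Starting from d we can reach d, i. That is one component of size 2.
Starting from a we can reach a, h. That is one component of size 2.
Starting from c we can reach c, e, f, g. That is one component of size 4.
Total: 4 components.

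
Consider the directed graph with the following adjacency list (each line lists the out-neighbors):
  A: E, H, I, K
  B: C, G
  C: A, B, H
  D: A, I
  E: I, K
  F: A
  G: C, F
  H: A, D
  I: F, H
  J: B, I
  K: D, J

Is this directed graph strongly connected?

From K we can reach every vertex (A, B, C, D, E, F, G, H, I, J, K), and every vertex can reach K (A, B, C, D, E, F, G, H, I, J, K). So the whole graph is one strongly connected component.

Yes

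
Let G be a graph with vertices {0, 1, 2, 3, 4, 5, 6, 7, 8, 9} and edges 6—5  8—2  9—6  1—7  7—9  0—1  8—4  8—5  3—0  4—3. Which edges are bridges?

2-8

The edges on the cycle 8-4-3-0-1-7-9-6-5-8 are not bridges since each lies on that cycle.
But removing 8—2 disconnects 8 from 2 — this is a bridge.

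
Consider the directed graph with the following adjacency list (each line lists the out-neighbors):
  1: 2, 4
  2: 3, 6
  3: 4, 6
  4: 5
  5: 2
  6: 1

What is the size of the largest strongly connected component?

{1, 2, 3, 4, 5, 6} are all mutually reachable — one SCC of size 6.
The largest has 6 vertices.

6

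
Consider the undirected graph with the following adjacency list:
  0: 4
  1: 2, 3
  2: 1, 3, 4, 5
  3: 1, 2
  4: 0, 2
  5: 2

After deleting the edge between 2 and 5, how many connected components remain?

2

Before removal there is 1 component.
2-5 is a bridge — removing it separates 2's side from 5's side.
After removal: 2 components.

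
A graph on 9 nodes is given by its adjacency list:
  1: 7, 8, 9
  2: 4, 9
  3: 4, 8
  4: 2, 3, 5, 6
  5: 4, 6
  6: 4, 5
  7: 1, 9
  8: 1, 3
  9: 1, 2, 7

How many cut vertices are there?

1

Removing 4 increases the component count from 1 to 2, so 4 is a cut vertex.
By contrast removing 9 leaves 1 component; it is not a cut vertex. No other vertex is a cut vertex either.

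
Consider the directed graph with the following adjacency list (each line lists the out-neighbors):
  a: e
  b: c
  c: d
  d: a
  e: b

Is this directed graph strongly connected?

Yes

From c we can reach every vertex (a, b, c, d, e), and every vertex can reach c (a, b, c, d, e). So the whole graph is one strongly connected component.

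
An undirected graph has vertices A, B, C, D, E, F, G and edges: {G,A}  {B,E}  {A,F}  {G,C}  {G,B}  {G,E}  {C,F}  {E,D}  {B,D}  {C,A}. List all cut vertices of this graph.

Removing G increases the component count from 1 to 2, so G is a cut vertex.
By contrast removing C leaves 1 component; it is not a cut vertex. No other vertex is a cut vertex either.

G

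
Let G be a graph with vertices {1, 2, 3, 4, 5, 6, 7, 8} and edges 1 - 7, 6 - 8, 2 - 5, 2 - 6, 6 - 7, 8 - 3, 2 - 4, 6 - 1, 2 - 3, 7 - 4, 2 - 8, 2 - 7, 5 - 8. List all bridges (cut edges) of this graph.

The edges on the cycle 6-1-7-6 are not bridges since each lies on that cycle.
Every edge lies on some cycle, so there are no bridges.

none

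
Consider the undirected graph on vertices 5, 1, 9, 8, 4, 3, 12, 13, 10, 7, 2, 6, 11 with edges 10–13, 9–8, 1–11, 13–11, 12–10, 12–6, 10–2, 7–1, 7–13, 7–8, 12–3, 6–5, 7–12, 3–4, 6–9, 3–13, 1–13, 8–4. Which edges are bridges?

10-2, 5-6

The edges on the cycle 7-12-3-4-8-7 are not bridges since each lies on that cycle.
But removing 5–6 disconnects 5 from 6; removing 10–2 disconnects 10 from 2 — these are bridges.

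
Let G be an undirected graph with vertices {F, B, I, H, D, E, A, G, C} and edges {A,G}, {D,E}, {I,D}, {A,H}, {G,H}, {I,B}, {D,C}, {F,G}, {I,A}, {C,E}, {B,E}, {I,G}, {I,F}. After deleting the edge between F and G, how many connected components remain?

F and G are still connected via F-I-G, so the component count stays at 1.

1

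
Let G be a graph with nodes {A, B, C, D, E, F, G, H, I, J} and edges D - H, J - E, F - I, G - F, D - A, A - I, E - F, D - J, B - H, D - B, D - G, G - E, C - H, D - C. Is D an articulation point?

Deleting D raises the number of components from 1 to 2, so D is a cut vertex.

Yes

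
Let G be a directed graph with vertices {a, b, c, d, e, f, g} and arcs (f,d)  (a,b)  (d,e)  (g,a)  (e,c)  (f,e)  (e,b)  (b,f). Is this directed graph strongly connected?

No

There is no directed path from d to g, so the graph is not strongly connected.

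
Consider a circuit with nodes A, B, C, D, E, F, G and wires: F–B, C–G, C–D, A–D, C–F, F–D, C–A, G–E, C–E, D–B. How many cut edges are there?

The edges on the cycle C-G-E-C are not bridges since each lies on that cycle.
Every edge lies on some cycle, so there are no bridges.

0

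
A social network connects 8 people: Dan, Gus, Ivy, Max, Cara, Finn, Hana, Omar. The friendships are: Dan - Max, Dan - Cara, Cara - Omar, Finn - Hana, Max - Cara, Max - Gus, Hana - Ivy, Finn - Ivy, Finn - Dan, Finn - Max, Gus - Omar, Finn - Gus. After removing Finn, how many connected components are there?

With Finn gone, the remaining components are: {Ivy, Hana}; {Dan, Gus, Max, Cara, Omar}.
That is 2 components.

2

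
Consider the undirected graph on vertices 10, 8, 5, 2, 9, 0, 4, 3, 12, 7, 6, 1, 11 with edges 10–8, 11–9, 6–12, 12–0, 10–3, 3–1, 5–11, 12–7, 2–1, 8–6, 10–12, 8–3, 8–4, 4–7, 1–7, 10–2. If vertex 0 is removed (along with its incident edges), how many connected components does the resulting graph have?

2

With 0 gone, the remaining components are: {5, 9, 11}; {1, 2, 3, 4, 6, 7, 8, 10, 12}.
That is 2 components.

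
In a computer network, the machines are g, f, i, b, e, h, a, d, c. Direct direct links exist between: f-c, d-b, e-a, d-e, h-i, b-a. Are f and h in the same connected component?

The component containing f is {c, f}, and h is not in it.

No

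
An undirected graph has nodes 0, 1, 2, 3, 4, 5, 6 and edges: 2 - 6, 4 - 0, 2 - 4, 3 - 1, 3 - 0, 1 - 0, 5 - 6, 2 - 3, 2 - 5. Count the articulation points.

Removing 2 increases the component count from 1 to 2, so 2 is a cut vertex.
By contrast removing 0 leaves 1 component; it is not a cut vertex. No other vertex is a cut vertex either.

1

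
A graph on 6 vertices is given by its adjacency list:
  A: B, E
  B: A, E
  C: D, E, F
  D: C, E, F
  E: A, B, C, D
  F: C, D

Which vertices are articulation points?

Removing E increases the component count from 1 to 2, so E is a cut vertex.
By contrast removing B leaves 1 component; it is not a cut vertex. No other vertex is a cut vertex either.

E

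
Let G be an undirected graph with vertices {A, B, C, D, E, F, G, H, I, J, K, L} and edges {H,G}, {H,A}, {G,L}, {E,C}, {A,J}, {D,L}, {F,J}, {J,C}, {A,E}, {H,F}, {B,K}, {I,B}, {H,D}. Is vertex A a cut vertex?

No

Deleting A leaves 2 components (was 2), so A is not a cut vertex.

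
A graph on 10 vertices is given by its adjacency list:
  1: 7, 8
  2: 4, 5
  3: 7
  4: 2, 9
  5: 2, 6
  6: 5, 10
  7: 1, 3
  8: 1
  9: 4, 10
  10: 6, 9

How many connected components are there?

Starting from 1 we can reach 1, 3, 7, 8. That is one component of size 4.
Starting from 2 we can reach 2, 4, 5, 6, 9, 10. That is one component of size 6.
Total: 2 components.

2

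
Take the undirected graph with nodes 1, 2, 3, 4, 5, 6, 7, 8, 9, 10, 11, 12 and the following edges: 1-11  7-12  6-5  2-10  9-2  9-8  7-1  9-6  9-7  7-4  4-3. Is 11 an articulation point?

No

Deleting 11 leaves 1 component (was 1), so 11 is not a cut vertex.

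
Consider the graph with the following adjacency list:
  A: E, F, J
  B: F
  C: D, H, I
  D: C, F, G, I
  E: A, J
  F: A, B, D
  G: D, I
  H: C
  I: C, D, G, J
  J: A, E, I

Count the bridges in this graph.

The edges on the cycle A-J-E-A are not bridges since each lies on that cycle.
But removing C-H disconnects C from H; removing B-F disconnects B from F — these are bridges.
That makes 2 bridges.

2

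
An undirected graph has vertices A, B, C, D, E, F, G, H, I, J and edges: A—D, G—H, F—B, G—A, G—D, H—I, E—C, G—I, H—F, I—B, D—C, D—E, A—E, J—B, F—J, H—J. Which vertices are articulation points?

G

Removing G increases the component count from 1 to 2, so G is a cut vertex.
By contrast removing H leaves 1 component; it is not a cut vertex. No other vertex is a cut vertex either.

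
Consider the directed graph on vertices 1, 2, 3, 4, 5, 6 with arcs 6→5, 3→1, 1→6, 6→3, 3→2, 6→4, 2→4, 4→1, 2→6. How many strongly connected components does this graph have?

2

{1, 2, 3, 4, 6} are all mutually reachable — one SCC of size 5.
{5} is an SCC by itself.
That gives 2 strongly connected components.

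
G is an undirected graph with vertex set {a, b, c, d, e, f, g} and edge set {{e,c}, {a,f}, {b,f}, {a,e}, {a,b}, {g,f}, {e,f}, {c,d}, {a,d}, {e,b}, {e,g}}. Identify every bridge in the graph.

The edges on the cycle a-e-g-f-b-a are not bridges since each lies on that cycle.
Every edge lies on some cycle, so there are no bridges.

none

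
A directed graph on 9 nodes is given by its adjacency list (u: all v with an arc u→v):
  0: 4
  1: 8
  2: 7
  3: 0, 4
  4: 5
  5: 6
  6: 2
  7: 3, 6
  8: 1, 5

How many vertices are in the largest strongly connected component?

{0, 2, 3, 4, 5, 6, 7} are all mutually reachable — one SCC of size 7.
{1, 8} are all mutually reachable — one SCC of size 2.
The largest has 7 vertices.

7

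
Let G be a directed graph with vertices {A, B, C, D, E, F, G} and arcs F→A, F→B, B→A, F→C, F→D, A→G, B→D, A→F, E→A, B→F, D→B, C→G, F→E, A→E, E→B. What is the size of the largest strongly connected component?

5

{A, B, D, E, F} are all mutually reachable — one SCC of size 5.
{C} is an SCC by itself.
{G} is an SCC by itself.
The largest has 5 vertices.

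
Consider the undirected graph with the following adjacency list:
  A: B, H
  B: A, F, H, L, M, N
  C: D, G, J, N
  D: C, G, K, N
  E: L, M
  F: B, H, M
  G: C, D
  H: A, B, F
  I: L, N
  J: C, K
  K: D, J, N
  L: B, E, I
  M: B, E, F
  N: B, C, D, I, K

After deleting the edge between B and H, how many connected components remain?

1

B and H are still connected via B-A-H, so the component count stays at 1.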